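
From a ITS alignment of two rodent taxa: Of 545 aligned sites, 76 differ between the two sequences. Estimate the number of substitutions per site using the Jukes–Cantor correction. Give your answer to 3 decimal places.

p = 76/545 ≈ 0.13945.
d = −(3/4) ln(1 − 4p/3) = −0.75 ln(1 − 0.185933) = −0.75 ln(0.814067)
  = −0.75 × (-0.205713) = 0.154285 substitutions/site.

0.154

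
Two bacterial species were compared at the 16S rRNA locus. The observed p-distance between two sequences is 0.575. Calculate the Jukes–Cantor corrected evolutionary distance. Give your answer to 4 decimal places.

1.0915

d = −(3/4) ln(1 − 4p/3) = −0.75 ln(1 − 0.766667) = −0.75 ln(0.233333)
  = −0.75 × (-1.455289) = 1.091467 substitutions/site.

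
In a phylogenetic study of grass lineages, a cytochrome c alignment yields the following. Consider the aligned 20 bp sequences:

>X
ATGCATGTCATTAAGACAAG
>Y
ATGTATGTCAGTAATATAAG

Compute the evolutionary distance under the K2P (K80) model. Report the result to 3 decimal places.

Of 20 sites, 2 differences are transitions and 2 are transversions, so P = 2/20 = 0.1 and Q = 2/20 = 0.1.
Under the Kimura two-parameter model, d = −½ ln(1 − 2P − Q) − ¼ ln(1 − 2Q).
1 − 2P − Q = 0.7, giving −½ ln(0.7) = 0.178337.
1 − 2Q = 0.8, giving −¼ ln(0.8) = 0.055786.
d = 0.178337 + 0.055786 = 0.234123.

0.234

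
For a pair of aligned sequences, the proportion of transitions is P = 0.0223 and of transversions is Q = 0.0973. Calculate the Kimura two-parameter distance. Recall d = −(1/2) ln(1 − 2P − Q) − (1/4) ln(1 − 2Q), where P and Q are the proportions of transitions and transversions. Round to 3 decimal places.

Under the Kimura two-parameter model, d = −½ ln(1 − 2P − Q) − ¼ ln(1 − 2Q).
1 − 2P − Q = 0.8581, giving −½ ln(0.8581) = 0.076517.
1 − 2Q = 0.8054, giving −¼ ln(0.8054) = 0.054104.
d = 0.076517 + 0.054104 = 0.130621.

0.131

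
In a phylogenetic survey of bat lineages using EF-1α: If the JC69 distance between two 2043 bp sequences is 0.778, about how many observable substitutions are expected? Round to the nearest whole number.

989

Invert JC69: p = (3/4)(1 − e^(−4d/3)) = 0.75 × (1 − e^(-1.037333)) = 0.75 × (1 − 0.354399) = 0.484201.
Expected differing sites = pL ≈ 0.484201 × 2043 = 989.222643 ≈ 989.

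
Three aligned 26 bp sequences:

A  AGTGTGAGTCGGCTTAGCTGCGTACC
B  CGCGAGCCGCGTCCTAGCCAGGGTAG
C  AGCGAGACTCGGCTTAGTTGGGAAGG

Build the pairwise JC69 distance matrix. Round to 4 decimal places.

A–B: 15/26 sites differ → p ≈ 0.576923, d = −0.75 ln(1 − 0.769231) = 1.099754 ≈ 1.0998.
A–C: 8/26 sites differ → p ≈ 0.307692, d = −0.75 ln(1 − 0.410256) = 0.396050 ≈ 0.3961.
B–C: 11/26 sites differ → p ≈ 0.423077, d = −0.75 ln(1 − 0.564103) = 0.622762 ≈ 0.6228.

d(A,B) = 1.0998, d(A,C) = 0.3961, d(B,C) = 0.6228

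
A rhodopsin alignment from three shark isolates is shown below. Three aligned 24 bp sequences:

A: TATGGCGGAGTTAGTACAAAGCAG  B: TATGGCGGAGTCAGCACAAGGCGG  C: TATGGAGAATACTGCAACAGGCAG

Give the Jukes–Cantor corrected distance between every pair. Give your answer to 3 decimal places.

d(A,B) = 0.188, d(A,C) = 0.608, d(B,C) = 0.441

A–B: 4/24 sites differ → p ≈ 0.166667, d = −0.75 ln(1 − 0.222223) = 0.188487 ≈ 0.188.
A–C: 10/24 sites differ → p ≈ 0.416667, d = −0.75 ln(1 − 0.555556) = 0.608198 ≈ 0.608.
B–C: 8/24 sites differ → p ≈ 0.333333, d = −0.75 ln(1 − 0.444444) = 0.440839 ≈ 0.441.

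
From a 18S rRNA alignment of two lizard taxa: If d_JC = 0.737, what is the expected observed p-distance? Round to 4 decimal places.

p = (3/4)(1 − e^(−4d/3)) = 0.75 × (1 − e^(-0.982667)) = 0.75 × (1 − 0.374311) = 0.469267.

0.4693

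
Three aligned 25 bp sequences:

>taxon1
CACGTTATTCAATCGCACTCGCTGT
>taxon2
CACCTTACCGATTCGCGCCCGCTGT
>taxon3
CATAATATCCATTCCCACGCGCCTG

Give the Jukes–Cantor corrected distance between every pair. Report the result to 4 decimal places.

d(taxon1,taxon2) = 0.3505, d(taxon1,taxon3) = 0.5716, d(taxon2,taxon3) = 0.6626

taxon1–taxon2: 7/25 sites differ → p = 0.28, d = −0.75 ln(1 − 0.373333) = 0.350505 ≈ 0.3505.
taxon1–taxon3: 10/25 sites differ → p = 0.4, d = −0.75 ln(1 − 0.533333) = 0.571605 ≈ 0.5716.
taxon2–taxon3: 11/25 sites differ → p = 0.44, d = −0.75 ln(1 − 0.586667) = 0.662626 ≈ 0.6626.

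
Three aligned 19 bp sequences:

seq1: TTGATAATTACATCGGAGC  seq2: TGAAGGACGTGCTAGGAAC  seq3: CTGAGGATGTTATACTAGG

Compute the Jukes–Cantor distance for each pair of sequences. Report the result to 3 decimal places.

d(seq1,seq2) = 1.109, d(seq1,seq3) = 0.907, d(seq2,seq3) = 0.907

seq1–seq2: 11/19 sites differ → p ≈ 0.578947, d = −0.75 ln(1 − 0.771929) = 1.108574 ≈ 1.109.
seq1–seq3: 10/19 sites differ → p ≈ 0.526316, d = −0.75 ln(1 − 0.701755) = 0.907380 ≈ 0.907.
seq2–seq3: 10/19 sites differ → p ≈ 0.526316, d = −0.75 ln(1 − 0.701755) = 0.907380 ≈ 0.907.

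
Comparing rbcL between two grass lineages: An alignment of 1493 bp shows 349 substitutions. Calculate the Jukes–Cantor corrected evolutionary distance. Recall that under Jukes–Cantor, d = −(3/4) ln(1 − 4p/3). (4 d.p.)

0.2801

p = 349/1493 ≈ 0.233758.
d = −(3/4) ln(1 − 4p/3) = −0.75 ln(1 − 0.311677) = −0.75 ln(0.688323)
  = −0.75 × (-0.373497) = 0.280123 substitutions/site.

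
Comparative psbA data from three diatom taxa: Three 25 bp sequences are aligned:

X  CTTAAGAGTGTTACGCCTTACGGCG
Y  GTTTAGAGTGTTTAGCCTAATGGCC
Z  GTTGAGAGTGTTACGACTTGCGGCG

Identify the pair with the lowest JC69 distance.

X and Z

X–Y: 7/25 differ, p = 0.280, d = 0.351.
X–Z: 4/25 differ, p = 0.160, d = 0.180.
Y–Z: 8/25 differ, p = 0.320, d = 0.417.
The smallest distance is between X and Z.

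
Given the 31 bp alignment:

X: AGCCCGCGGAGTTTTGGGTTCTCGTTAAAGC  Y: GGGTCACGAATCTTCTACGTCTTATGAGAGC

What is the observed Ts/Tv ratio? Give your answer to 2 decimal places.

Transitions are A↔G and C↔T; transversions are all other mismatches.
Transitions: 10. Transversions: 6.
R = 10/6 = 1.666666… ≈ 1.67 (to 2 d.p.).

1.67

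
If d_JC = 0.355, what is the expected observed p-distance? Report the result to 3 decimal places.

p = (3/4)(1 − e^(−4d/3)) = 0.75 × (1 − e^(-0.473333)) = 0.75 × (1 − 0.622923) = 0.282808.

0.283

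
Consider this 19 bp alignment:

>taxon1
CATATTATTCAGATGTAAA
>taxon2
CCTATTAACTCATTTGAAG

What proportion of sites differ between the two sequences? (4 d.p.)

0.5263

The sequences differ at 10 of 19 positions (sites 2, 8, 9, 10, 11, 12, 13, 15, 16, 19).
p = 10/19 = 0.526315… ≈ 0.5263 (to 4 d.p.).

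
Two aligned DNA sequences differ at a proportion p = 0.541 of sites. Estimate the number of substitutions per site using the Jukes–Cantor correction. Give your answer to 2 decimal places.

d = −(3/4) ln(1 − 4p/3) = −0.75 ln(1 − 0.721333) = −0.75 ln(0.278667)
  = −0.75 × (-1.277738) = 0.958304 substitutions/site.

0.96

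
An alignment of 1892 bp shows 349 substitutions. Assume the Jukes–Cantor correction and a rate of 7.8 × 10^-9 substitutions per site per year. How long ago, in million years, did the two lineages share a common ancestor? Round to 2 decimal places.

p = 349/1892 ≈ 0.184461.
d = −(3/4) ln(1 − 4p/3) = −0.75 ln(1 − 0.245948) = −0.75 ln(0.754052)
  = −0.75 × (-0.282294) = 0.211721 substitutions/site.
Under a molecular clock d = 2μt, so t = d/(2μ) = 0.211721 / (2 × 7.8 × 10^-9) = 13.57 million years.

13.57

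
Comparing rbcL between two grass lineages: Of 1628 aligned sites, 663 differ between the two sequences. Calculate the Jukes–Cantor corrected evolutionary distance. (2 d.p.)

0.59

p = 663/1628 ≈ 0.407248.
d = −(3/4) ln(1 − 4p/3) = −0.75 ln(1 − 0.542997) = −0.75 ln(0.457003)
  = −0.75 × (-0.783065) = 0.587299 substitutions/site.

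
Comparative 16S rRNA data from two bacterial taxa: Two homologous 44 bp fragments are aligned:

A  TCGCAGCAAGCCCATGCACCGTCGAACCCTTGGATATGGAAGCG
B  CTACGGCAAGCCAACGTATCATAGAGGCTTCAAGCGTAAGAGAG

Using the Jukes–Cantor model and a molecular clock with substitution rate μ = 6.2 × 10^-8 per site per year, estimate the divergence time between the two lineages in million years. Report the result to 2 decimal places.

The sequences differ at 23 of 44 sites, so p = 23/44 ≈ 0.522727.
d = −(3/4) ln(1 − 4p/3) = −0.75 ln(1 − 0.696969) = −0.75 ln(0.303031)
  = −0.75 × (-1.193920) = 0.895440 substitutions/site.
Under a molecular clock d = 2μt, so t = d/(2μ) = 0.895440 / (2 × 6.2 × 10^-8) = 7.22 million years.

7.22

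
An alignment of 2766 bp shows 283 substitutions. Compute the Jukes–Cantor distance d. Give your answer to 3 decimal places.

0.110

p = 283/2766 ≈ 0.102314.
d = −(3/4) ln(1 − 4p/3) = −0.75 ln(1 − 0.136419) = −0.75 ln(0.863581)
  = −0.75 × (-0.146668) = 0.110001 substitutions/site.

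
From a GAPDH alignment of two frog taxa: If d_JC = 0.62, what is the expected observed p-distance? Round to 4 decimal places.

p = (3/4)(1 − e^(−4d/3)) = 0.75 × (1 − e^(-0.826667)) = 0.75 × (1 − 0.437505) = 0.421871.

0.4219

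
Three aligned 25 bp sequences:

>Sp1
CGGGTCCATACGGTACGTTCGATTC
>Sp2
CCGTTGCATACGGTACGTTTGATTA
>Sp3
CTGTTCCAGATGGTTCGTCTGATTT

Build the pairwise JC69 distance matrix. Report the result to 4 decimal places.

Sp1–Sp2: 5/25 sites differ → p = 0.2, d = −0.75 ln(1 − 0.266667) = 0.232617 ≈ 0.2326.
Sp1–Sp3: 8/25 sites differ → p = 0.32, d = −0.75 ln(1 − 0.426667) = 0.417216 ≈ 0.4172.
Sp2–Sp3: 7/25 sites differ → p = 0.28, d = −0.75 ln(1 − 0.373333) = 0.350505 ≈ 0.3505.

d(Sp1,Sp2) = 0.2326, d(Sp1,Sp3) = 0.4172, d(Sp2,Sp3) = 0.3505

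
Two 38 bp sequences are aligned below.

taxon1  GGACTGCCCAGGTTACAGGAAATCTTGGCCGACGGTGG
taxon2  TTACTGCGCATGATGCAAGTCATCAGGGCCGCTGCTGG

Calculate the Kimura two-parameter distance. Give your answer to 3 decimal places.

0.513

Of 38 sites, 3 differences are transitions and 11 are transversions, so P = 3/38 ≈ 0.078947 and Q = 11/38 ≈ 0.289474.
Under the Kimura two-parameter model, d = −½ ln(1 − 2P − Q) − ¼ ln(1 − 2Q).
1 − 2P − Q = 0.552632, giving −½ ln(0.552632) = 0.296531.
1 − 2Q = 0.421052, giving −¼ ln(0.421052) = 0.216250.
d = 0.296531 + 0.216250 = 0.512781.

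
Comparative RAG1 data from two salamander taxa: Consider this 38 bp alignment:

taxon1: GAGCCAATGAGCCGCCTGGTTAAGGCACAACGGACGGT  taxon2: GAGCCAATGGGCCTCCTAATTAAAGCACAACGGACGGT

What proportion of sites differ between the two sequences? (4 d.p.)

0.1316

The sequences differ at 5 of 38 positions (sites 10, 14, 18, 19, 24).
p = 5/38 = 0.131578… ≈ 0.1316 (to 4 d.p.).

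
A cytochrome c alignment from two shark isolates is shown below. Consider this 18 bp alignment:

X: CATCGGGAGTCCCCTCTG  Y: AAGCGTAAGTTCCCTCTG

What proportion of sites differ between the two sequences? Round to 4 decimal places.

The sequences differ at 5 of 18 positions (sites 1, 3, 6, 7, 11).
p = 5/18 = 0.277777… ≈ 0.2778 (to 4 d.p.).

0.2778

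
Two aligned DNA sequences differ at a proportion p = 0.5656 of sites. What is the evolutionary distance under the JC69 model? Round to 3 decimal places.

1.052

d = −(3/4) ln(1 − 4p/3) = −0.75 ln(1 − 0.754133) = −0.75 ln(0.245867)
  = −0.75 × (-1.402965) = 1.052224 substitutions/site.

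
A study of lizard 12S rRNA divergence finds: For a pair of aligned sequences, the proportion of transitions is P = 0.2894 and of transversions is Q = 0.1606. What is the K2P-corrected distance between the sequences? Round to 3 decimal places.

Under the Kimura two-parameter model, d = −½ ln(1 − 2P − Q) − ¼ ln(1 − 2Q).
1 − 2P − Q = 0.2606, giving −½ ln(0.2606) = 0.672384.
1 − 2Q = 0.6788, giving −¼ ln(0.6788) = 0.096857.
d = 0.672384 + 0.096857 = 0.769241.

0.769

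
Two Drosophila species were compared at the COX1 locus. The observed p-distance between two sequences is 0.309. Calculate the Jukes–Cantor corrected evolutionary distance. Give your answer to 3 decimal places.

d = −(3/4) ln(1 − 4p/3) = −0.75 ln(1 − 0.412) = −0.75 ln(0.588)
  = −0.75 × (-0.531028) = 0.398271 substitutions/site.

0.398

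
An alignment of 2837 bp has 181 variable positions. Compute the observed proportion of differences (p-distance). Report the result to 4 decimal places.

0.0638

p = 181/2837 = 0.063799… ≈ 0.0638 (to 4 d.p.).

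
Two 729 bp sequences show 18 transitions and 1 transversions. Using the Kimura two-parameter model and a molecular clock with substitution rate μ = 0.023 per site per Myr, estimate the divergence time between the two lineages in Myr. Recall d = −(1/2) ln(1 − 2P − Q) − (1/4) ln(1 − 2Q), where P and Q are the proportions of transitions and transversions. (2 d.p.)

P = 18/729 ≈ 0.024691 and Q = 1/729 ≈ 0.001372.
Under the Kimura two-parameter model, d = −½ ln(1 − 2P − Q) − ¼ ln(1 − 2Q).
1 − 2P − Q = 0.949246, giving −½ ln(0.949246) = 0.026044.
1 − 2Q = 0.997256, giving −¼ ln(0.997256) = 0.000687.
d = 0.026044 + 0.000687 = 0.026731.
Under a molecular clock d = 2μt, so t = d/(2μ) = 0.026731 / (2 × 0.023) = 0.58 Myr.

0.58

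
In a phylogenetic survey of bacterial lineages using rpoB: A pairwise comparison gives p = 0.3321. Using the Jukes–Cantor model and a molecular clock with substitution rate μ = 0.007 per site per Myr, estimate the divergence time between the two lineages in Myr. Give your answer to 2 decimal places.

31.33

d = −(3/4) ln(1 − 4p/3) = −0.75 ln(1 − 0.4428) = −0.75 ln(0.5572)
  = −0.75 × (-0.584831) = 0.438623 substitutions/site.
Under a molecular clock d = 2μt, so t = d/(2μ) = 0.438623 / (2 × 0.007) = 31.33 Myr.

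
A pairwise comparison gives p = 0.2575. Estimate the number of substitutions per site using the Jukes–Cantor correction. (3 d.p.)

0.315

d = −(3/4) ln(1 − 4p/3) = −0.75 ln(1 − 0.343333) = −0.75 ln(0.656667)
  = −0.75 × (-0.420578) = 0.315434 substitutions/site.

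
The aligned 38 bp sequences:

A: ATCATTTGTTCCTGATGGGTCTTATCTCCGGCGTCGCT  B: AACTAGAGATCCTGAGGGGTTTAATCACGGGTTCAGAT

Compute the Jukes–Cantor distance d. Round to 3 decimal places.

The sequences differ at 16 of 38 sites, so p = 16/38 ≈ 0.421053.
d = −(3/4) ln(1 − 4p/3) = −0.75 ln(1 − 0.561404) = −0.75 ln(0.438596)
  = −0.75 × (-0.824177) = 0.618133 substitutions/site.

0.618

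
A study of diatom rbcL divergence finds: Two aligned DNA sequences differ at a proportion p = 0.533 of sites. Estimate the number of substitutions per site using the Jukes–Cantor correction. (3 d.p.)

d = −(3/4) ln(1 − 4p/3) = −0.75 ln(1 − 0.710667) = −0.75 ln(0.289333)
  = −0.75 × (-1.240177) = 0.930133 substitutions/site.

0.930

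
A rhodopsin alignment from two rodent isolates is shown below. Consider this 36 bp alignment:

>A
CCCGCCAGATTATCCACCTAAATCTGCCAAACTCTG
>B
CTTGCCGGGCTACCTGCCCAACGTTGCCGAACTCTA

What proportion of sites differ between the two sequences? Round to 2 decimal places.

0.39

The sequences differ at 14 of 36 positions.
p = 14/36 = 0.388888… ≈ 0.39 (to 2 d.p.).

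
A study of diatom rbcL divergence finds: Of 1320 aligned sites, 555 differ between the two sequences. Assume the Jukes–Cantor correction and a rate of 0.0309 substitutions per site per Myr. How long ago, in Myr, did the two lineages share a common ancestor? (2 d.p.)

9.98

p = 555/1320 ≈ 0.420455.
d = −(3/4) ln(1 − 4p/3) = −0.75 ln(1 − 0.560607) = −0.75 ln(0.439393)
  = −0.75 × (-0.822361) = 0.616771 substitutions/site.
Under a molecular clock d = 2μt, so t = d/(2μ) = 0.616771 / (2 × 0.0309) = 9.98 Myr.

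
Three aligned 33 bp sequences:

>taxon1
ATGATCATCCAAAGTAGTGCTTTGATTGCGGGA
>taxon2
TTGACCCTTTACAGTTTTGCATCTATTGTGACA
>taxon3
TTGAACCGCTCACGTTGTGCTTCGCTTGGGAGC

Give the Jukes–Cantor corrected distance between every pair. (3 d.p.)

taxon1–taxon2: 14/33 sites differ → p ≈ 0.424242, d = −0.75 ln(1 − 0.565656) = 0.625439 ≈ 0.625.
taxon1–taxon3: 13/33 sites differ → p ≈ 0.393939, d = −0.75 ln(1 − 0.525252) = 0.558728 ≈ 0.559.
taxon2–taxon3: 13/33 sites differ → p ≈ 0.393939, d = −0.75 ln(1 − 0.525252) = 0.558728 ≈ 0.559.

d(taxon1,taxon2) = 0.625, d(taxon1,taxon3) = 0.559, d(taxon2,taxon3) = 0.559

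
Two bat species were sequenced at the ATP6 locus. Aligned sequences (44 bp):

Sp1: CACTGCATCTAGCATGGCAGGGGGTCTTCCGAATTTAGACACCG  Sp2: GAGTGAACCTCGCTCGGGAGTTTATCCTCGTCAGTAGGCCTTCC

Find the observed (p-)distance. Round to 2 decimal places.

The sequences differ at 23 of 44 positions.
p = 23/44 = 0.522727… ≈ 0.52 (to 2 d.p.).

0.52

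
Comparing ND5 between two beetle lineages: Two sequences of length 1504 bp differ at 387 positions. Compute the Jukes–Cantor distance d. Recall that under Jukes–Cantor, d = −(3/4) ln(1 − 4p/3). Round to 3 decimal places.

p = 387/1504 ≈ 0.257314.
d = −(3/4) ln(1 − 4p/3) = −0.75 ln(1 − 0.343085) = −0.75 ln(0.656915)
  = −0.75 × (-0.420201) = 0.315151 substitutions/site.

0.315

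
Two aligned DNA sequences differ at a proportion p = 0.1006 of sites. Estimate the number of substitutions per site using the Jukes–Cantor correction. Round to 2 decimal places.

0.11

d = −(3/4) ln(1 − 4p/3) = −0.75 ln(1 − 0.134133) = −0.75 ln(0.865867)
  = −0.75 × (-0.144024) = 0.108018 substitutions/site.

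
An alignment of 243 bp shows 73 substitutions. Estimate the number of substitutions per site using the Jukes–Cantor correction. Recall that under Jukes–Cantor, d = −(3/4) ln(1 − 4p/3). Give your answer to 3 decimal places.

p = 73/243 ≈ 0.300412.
d = −(3/4) ln(1 − 4p/3) = −0.75 ln(1 − 0.400549) = −0.75 ln(0.599451)
  = −0.75 × (-0.511741) = 0.383806 substitutions/site.

0.384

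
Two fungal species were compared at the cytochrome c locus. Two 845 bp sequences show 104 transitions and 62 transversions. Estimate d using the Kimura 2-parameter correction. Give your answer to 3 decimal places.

0.232

P = 104/845 ≈ 0.123077 and Q = 62/845 ≈ 0.073373.
Under the Kimura two-parameter model, d = −½ ln(1 − 2P − Q) − ¼ ln(1 − 2Q).
1 − 2P − Q = 0.680473, giving −½ ln(0.680473) = 0.192484.
1 − 2Q = 0.853254, giving −¼ ln(0.853254) = 0.039675.
d = 0.192484 + 0.039675 = 0.232159.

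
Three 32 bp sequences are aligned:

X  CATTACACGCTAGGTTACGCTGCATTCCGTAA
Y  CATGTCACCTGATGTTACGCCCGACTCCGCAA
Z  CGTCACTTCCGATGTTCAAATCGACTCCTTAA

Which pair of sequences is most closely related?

X–Y: 11/32 differ, p = 0.344, d = 0.460.
X–Z: 15/32 differ, p = 0.469, d = 0.736.
Y–Z: 13/32 differ, p = 0.406, d = 0.585.
The smallest distance is between X and Y.

X and Y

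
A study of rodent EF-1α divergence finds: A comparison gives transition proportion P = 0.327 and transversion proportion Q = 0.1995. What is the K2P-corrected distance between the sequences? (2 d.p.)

1.09

Under the Kimura two-parameter model, d = −½ ln(1 − 2P − Q) − ¼ ln(1 − 2Q).
1 − 2P − Q = 0.1465, giving −½ ln(0.1465) = 0.960365.
1 − 2Q = 0.601, giving −¼ ln(0.601) = 0.127290.
d = 0.960365 + 0.127290 = 1.087655.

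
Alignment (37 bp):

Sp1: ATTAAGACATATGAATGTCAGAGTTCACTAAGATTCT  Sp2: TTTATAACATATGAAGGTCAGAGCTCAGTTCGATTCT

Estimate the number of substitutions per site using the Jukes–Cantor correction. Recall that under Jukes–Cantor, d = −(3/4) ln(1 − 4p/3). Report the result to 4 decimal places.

The sequences differ at 8 of 37 sites (1, 5, 6, 16, 24, 28, 30, 31), so p = 8/37 ≈ 0.216216.
d = −(3/4) ln(1 − 4p/3) = −0.75 ln(1 − 0.288288) = −0.75 ln(0.711712)
  = −0.75 × (-0.340082) = 0.255062 substitutions/site.

0.2551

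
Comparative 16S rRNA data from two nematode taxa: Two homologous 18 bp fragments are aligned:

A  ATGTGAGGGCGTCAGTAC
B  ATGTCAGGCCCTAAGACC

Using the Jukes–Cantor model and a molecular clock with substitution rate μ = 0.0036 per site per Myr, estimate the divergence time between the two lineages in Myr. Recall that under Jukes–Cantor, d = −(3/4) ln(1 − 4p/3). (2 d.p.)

The sequences differ at 6 of 18 sites (5, 9, 11, 13, 16, 17), so p = 6/18 ≈ 0.333333.
d = −(3/4) ln(1 − 4p/3) = −0.75 ln(1 − 0.444444) = −0.75 ln(0.555556)
  = −0.75 × (-0.587786) = 0.440840 substitutions/site.
Under a molecular clock d = 2μt, so t = d/(2μ) = 0.440840 / (2 × 0.0036) = 61.23 Myr.

61.23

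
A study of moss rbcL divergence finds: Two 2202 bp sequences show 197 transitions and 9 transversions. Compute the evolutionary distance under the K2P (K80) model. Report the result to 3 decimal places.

0.103

P = 197/2202 ≈ 0.089464 and Q = 9/2202 ≈ 0.004087.
Under the Kimura two-parameter model, d = −½ ln(1 − 2P − Q) − ¼ ln(1 − 2Q).
1 − 2P − Q = 0.816985, giving −½ ln(0.816985) = 0.101067.
1 − 2Q = 0.991826, giving −¼ ln(0.991826) = 0.002052.
d = 0.101067 + 0.002052 = 0.103119.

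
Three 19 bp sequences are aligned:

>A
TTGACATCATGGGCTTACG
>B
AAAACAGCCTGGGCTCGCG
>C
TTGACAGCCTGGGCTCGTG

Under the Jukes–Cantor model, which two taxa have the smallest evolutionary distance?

B and C

A–B: 7/19 differ, p = 0.368, d = 0.507.
A–C: 5/19 differ, p = 0.263, d = 0.324.
B–C: 4/19 differ, p = 0.211, d = 0.247.
The smallest distance is between B and C.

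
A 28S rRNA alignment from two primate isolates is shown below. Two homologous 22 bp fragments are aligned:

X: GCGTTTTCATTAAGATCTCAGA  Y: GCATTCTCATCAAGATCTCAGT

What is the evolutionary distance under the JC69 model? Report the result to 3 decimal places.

0.208

The sequences differ at 4 of 22 sites (3, 6, 11, 22), so p = 4/22 ≈ 0.181818.
d = −(3/4) ln(1 − 4p/3) = −0.75 ln(1 − 0.242424) = −0.75 ln(0.757576)
  = −0.75 × (-0.277631) = 0.208223 substitutions/site.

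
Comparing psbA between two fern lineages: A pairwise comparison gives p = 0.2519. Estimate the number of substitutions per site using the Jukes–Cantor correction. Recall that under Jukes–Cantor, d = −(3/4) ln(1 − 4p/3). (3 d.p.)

0.307

d = −(3/4) ln(1 − 4p/3) = −0.75 ln(1 − 0.335867) = −0.75 ln(0.664133)
  = −0.75 × (-0.409273) = 0.306955 substitutions/site.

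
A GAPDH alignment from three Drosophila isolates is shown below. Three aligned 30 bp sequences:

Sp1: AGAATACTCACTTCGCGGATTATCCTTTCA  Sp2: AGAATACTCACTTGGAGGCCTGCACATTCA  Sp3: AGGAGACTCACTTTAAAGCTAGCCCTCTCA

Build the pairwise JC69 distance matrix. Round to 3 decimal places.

Sp1–Sp2: 8/30 sites differ → p ≈ 0.266667, d = −0.75 ln(1 − 0.355556) = 0.329526 ≈ 0.330.
Sp1–Sp3: 11/30 sites differ → p ≈ 0.366667, d = −0.75 ln(1 − 0.488889) = 0.503376 ≈ 0.503.
Sp2–Sp3: 10/30 sites differ → p ≈ 0.333333, d = −0.75 ln(1 − 0.444444) = 0.440839 ≈ 0.441.

d(Sp1,Sp2) = 0.330, d(Sp1,Sp3) = 0.503, d(Sp2,Sp3) = 0.441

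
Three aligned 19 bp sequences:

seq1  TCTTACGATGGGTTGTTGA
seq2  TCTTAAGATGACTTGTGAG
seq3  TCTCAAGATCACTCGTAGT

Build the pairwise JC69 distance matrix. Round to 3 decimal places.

seq1–seq2: 6/19 sites differ → p ≈ 0.315789, d = −0.75 ln(1 − 0.421052) = 0.409907 ≈ 0.410.
seq1–seq3: 8/19 sites differ → p ≈ 0.421053, d = −0.75 ln(1 − 0.561404) = 0.618132 ≈ 0.618.
seq2–seq3: 6/19 sites differ → p ≈ 0.315789, d = −0.75 ln(1 − 0.421052) = 0.409907 ≈ 0.410.

d(seq1,seq2) = 0.410, d(seq1,seq3) = 0.618, d(seq2,seq3) = 0.410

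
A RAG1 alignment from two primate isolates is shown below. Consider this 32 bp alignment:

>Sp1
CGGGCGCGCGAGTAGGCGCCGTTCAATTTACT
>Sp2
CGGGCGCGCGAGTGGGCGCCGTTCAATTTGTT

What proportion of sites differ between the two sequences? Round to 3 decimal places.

The sequences differ at 3 of 32 positions (sites 14, 30, 31).
p = 3/32 = 0.09375 ≈ 0.094 (to 3 d.p.).

0.094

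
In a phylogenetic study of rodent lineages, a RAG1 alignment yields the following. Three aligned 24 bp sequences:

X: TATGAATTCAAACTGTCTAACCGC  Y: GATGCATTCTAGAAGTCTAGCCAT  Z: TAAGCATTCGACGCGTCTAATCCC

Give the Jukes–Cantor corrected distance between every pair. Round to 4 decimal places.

X–Y: 9/24 sites differ → p = 0.375, d = −0.75 ln(1 − 0.5) = 0.519860 ≈ 0.5199.
X–Z: 8/24 sites differ → p ≈ 0.333333, d = −0.75 ln(1 − 0.444444) = 0.440839 ≈ 0.4408.
Y–Z: 10/24 sites differ → p ≈ 0.416667, d = −0.75 ln(1 − 0.555556) = 0.608198 ≈ 0.6082.

d(X,Y) = 0.5199, d(X,Z) = 0.4408, d(Y,Z) = 0.6082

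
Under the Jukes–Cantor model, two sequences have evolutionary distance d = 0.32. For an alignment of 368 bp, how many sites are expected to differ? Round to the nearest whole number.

96

Invert JC69: p = (3/4)(1 − e^(−4d/3)) = 0.75 × (1 − e^(-0.426667)) = 0.75 × (1 − 0.652681) = 0.260489.
Expected differing sites = pL ≈ 0.260489 × 368 = 95.859952 ≈ 96.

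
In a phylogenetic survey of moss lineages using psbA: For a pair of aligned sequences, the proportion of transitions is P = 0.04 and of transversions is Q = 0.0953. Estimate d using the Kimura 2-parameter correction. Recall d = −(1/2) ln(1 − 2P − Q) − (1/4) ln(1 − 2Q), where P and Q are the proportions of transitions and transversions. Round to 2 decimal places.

0.15

Under the Kimura two-parameter model, d = −½ ln(1 − 2P − Q) − ¼ ln(1 − 2Q).
1 − 2P − Q = 0.8247, giving −½ ln(0.8247) = 0.096368.
1 − 2Q = 0.8094, giving −¼ ln(0.8094) = 0.052866.
d = 0.096368 + 0.052866 = 0.149234.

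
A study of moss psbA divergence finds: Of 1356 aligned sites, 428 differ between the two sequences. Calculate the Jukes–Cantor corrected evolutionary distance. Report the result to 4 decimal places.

0.4096

p = 428/1356 ≈ 0.315634.
d = −(3/4) ln(1 − 4p/3) = −0.75 ln(1 − 0.420845) = −0.75 ln(0.579155)
  = −0.75 × (-0.546185) = 0.409639 substitutions/site.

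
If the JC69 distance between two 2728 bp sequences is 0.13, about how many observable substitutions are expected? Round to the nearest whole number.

326

Invert JC69: p = (3/4)(1 − e^(−4d/3)) = 0.75 × (1 − e^(-0.173333)) = 0.75 × (1 − 0.840858) = 0.119357.
Expected differing sites = pL ≈ 0.119357 × 2728 = 325.605896 ≈ 326.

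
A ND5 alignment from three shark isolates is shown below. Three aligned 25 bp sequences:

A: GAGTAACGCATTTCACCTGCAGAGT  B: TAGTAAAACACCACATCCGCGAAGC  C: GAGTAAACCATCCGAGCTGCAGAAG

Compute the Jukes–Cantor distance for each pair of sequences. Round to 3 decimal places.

A–B: 11/25 sites differ → p = 0.44, d = −0.75 ln(1 − 0.586667) = 0.662626 ≈ 0.663.
A–C: 8/25 sites differ → p = 0.32, d = −0.75 ln(1 − 0.426667) = 0.417216 ≈ 0.417.
B–C: 11/25 sites differ → p = 0.44, d = −0.75 ln(1 − 0.586667) = 0.662626 ≈ 0.663.

d(A,B) = 0.663, d(A,C) = 0.417, d(B,C) = 0.663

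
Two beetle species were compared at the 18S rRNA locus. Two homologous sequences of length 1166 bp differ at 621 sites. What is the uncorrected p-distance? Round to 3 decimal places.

p = 621/1166 = 0.532590… ≈ 0.533 (to 3 d.p.).

0.533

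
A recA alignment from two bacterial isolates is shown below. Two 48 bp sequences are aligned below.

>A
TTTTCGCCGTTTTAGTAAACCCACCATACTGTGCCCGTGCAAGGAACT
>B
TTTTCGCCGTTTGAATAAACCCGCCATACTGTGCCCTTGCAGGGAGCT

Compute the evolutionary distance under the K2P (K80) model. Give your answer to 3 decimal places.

0.139

Of 48 sites, 4 differences are transitions and 2 are transversions, so P = 4/48 ≈ 0.083333 and Q = 2/48 ≈ 0.041667.
Under the Kimura two-parameter model, d = −½ ln(1 − 2P − Q) − ¼ ln(1 − 2Q).
1 − 2P − Q = 0.791667, giving −½ ln(0.791667) = 0.116807.
1 − 2Q = 0.916666, giving −¼ ln(0.916666) = 0.021753.
d = 0.116807 + 0.021753 = 0.138560.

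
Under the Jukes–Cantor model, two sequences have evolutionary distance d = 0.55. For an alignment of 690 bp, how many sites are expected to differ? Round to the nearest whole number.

Invert JC69: p = (3/4)(1 − e^(−4d/3)) = 0.75 × (1 − e^(-0.733333)) = 0.75 × (1 − 0.480305) = 0.389771.
Expected differing sites = pL ≈ 0.389771 × 690 = 268.94199 ≈ 269.

269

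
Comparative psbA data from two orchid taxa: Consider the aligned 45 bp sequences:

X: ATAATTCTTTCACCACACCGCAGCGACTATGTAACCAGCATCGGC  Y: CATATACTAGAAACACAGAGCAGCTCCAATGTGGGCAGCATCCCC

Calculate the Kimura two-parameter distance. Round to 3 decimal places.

0.604

Of 45 sites, 2 differences are transitions and 16 are transversions, so P = 2/45 ≈ 0.044444 and Q = 16/45 ≈ 0.355556.
Under the Kimura two-parameter model, d = −½ ln(1 − 2P − Q) − ¼ ln(1 − 2Q).
1 − 2P − Q = 0.555556, giving −½ ln(0.555556) = 0.293893.
1 − 2Q = 0.288888, giving −¼ ln(0.288888) = 0.310429.
d = 0.293893 + 0.310429 = 0.604322.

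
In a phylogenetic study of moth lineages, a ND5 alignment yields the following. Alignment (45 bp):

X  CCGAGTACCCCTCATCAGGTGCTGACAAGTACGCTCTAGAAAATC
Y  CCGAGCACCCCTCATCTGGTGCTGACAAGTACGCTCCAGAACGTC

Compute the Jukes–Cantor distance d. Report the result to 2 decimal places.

0.12

The sequences differ at 5 of 45 sites (6, 17, 37, 42, 43), so p = 5/45 ≈ 0.111111.
d = −(3/4) ln(1 − 4p/3) = −0.75 ln(1 − 0.148148) = −0.75 ln(0.851852)
  = −0.75 × (-0.160342) = 0.120257 substitutions/site.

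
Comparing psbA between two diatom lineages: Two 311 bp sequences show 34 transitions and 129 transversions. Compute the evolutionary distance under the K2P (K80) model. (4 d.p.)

P = 34/311 ≈ 0.109325 and Q = 129/311 ≈ 0.414791.
Under the Kimura two-parameter model, d = −½ ln(1 − 2P − Q) − ¼ ln(1 − 2Q).
1 − 2P − Q = 0.366559, giving −½ ln(0.366559) = 0.501798.
1 − 2Q = 0.170418, giving −¼ ln(0.170418) = 0.442375.
d = 0.501798 + 0.442375 = 0.944173.

0.9442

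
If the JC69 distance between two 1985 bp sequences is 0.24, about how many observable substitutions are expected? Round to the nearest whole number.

Invert JC69: p = (3/4)(1 − e^(−4d/3)) = 0.75 × (1 − e^(-0.32)) = 0.75 × (1 − 0.726149) = 0.205388.
Expected differing sites = pL ≈ 0.205388 × 1985 = 407.69518 ≈ 408.

408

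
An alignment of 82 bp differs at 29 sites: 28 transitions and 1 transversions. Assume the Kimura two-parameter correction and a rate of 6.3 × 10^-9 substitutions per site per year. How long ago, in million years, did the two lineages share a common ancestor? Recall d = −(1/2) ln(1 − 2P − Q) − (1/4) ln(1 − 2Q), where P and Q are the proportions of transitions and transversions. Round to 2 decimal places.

P = 28/82 ≈ 0.341463 and Q = 1/82 ≈ 0.012195.
Under the Kimura two-parameter model, d = −½ ln(1 − 2P − Q) − ¼ ln(1 − 2Q).
1 − 2P − Q = 0.304879, giving −½ ln(0.304879) = 0.593920.
1 − 2Q = 0.97561, giving −¼ ln(0.97561) = 0.006173.
d = 0.593920 + 0.006173 = 0.600093.
Under a molecular clock d = 2μt, so t = d/(2μ) = 0.600093 / (2 × 6.3 × 10^-9) = 47.63 million years.

47.63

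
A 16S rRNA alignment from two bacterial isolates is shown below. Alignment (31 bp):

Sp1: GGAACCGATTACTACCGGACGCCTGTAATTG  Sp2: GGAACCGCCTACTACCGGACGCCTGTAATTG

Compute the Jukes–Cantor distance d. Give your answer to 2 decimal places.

0.07

The sequences differ at 2 of 31 sites (8, 9), so p = 2/31 ≈ 0.064516.
d = −(3/4) ln(1 − 4p/3) = −0.75 ln(1 − 0.086021) = −0.75 ln(0.913979)
  = −0.75 × (-0.089948) = 0.067461 substitutions/site.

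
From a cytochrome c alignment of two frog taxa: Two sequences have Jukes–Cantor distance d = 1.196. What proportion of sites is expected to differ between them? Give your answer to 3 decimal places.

p = (3/4)(1 − e^(−4d/3)) = 0.75 × (1 − e^(-1.594667)) = 0.75 × (1 − 0.202976) = 0.597768.

0.598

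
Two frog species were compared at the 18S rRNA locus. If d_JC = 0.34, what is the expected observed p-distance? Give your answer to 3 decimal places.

0.273

p = (3/4)(1 − e^(−4d/3)) = 0.75 × (1 − e^(-0.453333)) = 0.75 × (1 − 0.635506) = 0.273371.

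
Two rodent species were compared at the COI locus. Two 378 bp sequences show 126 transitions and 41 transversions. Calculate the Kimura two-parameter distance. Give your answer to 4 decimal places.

0.8073

P = 126/378 ≈ 0.333333 and Q = 41/378 ≈ 0.108466.
Under the Kimura two-parameter model, d = −½ ln(1 − 2P − Q) − ¼ ln(1 − 2Q).
1 − 2P − Q = 0.224868, giving −½ ln(0.224868) = 0.746121.
1 − 2Q = 0.783068, giving −¼ ln(0.783068) = 0.061134.
d = 0.746121 + 0.061134 = 0.807255.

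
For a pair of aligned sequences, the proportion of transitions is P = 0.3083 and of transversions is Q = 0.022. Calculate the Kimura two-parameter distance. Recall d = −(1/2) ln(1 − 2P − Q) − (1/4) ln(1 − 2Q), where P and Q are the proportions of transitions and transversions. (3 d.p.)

Under the Kimura two-parameter model, d = −½ ln(1 − 2P − Q) − ¼ ln(1 − 2Q).
1 − 2P − Q = 0.3614, giving −½ ln(0.3614) = 0.508885.
1 − 2Q = 0.956, giving −¼ ln(0.956) = 0.011249.
d = 0.508885 + 0.011249 = 0.520134.

0.520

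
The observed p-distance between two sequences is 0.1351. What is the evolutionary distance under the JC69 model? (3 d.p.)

d = −(3/4) ln(1 − 4p/3) = −0.75 ln(1 − 0.180133) = −0.75 ln(0.819867)
  = −0.75 × (-0.198613) = 0.148960 substitutions/site.

0.149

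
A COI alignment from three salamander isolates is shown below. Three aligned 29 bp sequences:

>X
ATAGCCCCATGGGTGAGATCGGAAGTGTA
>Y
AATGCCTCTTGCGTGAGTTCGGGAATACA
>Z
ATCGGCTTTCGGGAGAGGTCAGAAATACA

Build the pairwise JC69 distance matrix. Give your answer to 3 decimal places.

X–Y: 10/29 sites differ → p ≈ 0.344828, d = −0.75 ln(1 − 0.459771) = 0.461822 ≈ 0.462.
X–Z: 12/29 sites differ → p ≈ 0.413793, d = −0.75 ln(1 − 0.551724) = 0.601760 ≈ 0.602.
Y–Z: 10/29 sites differ → p ≈ 0.344828, d = −0.75 ln(1 − 0.459771) = 0.461822 ≈ 0.462.

d(X,Y) = 0.462, d(X,Z) = 0.602, d(Y,Z) = 0.462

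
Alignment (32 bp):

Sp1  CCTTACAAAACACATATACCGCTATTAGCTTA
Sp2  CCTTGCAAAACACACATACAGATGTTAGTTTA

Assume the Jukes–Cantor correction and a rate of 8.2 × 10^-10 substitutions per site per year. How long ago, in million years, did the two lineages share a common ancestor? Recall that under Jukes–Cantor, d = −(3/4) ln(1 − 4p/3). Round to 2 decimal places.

The sequences differ at 6 of 32 sites (5, 15, 20, 22, 24, 29), so p = 6/32 = 0.1875.
d = −(3/4) ln(1 − 4p/3) = −0.75 ln(1 − 0.25) = −0.75 ln(0.75)
  = −0.75 × (-0.287682) = 0.215762 substitutions/site.
Under a molecular clock d = 2μt, so t = d/(2μ) = 0.215762 / (2 × 8.2 × 10^-10) = 131.56 million years.

131.56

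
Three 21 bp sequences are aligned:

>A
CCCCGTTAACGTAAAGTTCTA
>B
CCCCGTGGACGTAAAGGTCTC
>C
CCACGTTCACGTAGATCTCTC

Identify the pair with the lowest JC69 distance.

A–B: 4/21 differ, p = 0.190, d = 0.220.
A–C: 6/21 differ, p = 0.286, d = 0.360.
B–C: 6/21 differ, p = 0.286, d = 0.360.
The smallest distance is between A and B.

A and B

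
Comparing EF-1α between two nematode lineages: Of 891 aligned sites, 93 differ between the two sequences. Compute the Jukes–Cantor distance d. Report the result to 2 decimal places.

p = 93/891 ≈ 0.104377.
d = −(3/4) ln(1 − 4p/3) = −0.75 ln(1 − 0.139169) = −0.75 ln(0.860831)
  = −0.75 × (-0.149857) = 0.112393 substitutions/site.

0.11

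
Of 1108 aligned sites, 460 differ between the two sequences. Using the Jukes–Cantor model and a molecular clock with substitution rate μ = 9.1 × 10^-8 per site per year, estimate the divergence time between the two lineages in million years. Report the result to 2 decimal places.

p = 460/1108 ≈ 0.415162.
d = −(3/4) ln(1 − 4p/3) = −0.75 ln(1 − 0.553549) = −0.75 ln(0.446451)
  = −0.75 × (-0.806426) = 0.604820 substitutions/site.
Under a molecular clock d = 2μt, so t = d/(2μ) = 0.604820 / (2 × 9.1 × 10^-8) = 3.32 million years.

3.32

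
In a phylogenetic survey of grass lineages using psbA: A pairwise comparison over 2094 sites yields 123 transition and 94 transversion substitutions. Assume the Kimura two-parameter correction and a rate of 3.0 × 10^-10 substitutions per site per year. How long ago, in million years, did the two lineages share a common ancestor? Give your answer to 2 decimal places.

186.84

P = 123/2094 ≈ 0.058739 and Q = 94/2094 ≈ 0.04489.
Under the Kimura two-parameter model, d = −½ ln(1 − 2P − Q) − ¼ ln(1 − 2Q).
1 − 2P − Q = 0.837632, giving −½ ln(0.837632) = 0.088588.
1 − 2Q = 0.91022, giving −¼ ln(0.91022) = 0.023517.
d = 0.088588 + 0.023517 = 0.112105.
Under a molecular clock d = 2μt, so t = d/(2μ) = 0.112105 / (2 × 3.0 × 10^-10) = 186.84 million years.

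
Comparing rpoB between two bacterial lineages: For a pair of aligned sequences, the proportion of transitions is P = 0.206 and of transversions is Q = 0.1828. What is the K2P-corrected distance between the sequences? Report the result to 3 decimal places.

0.565

Under the Kimura two-parameter model, d = −½ ln(1 − 2P − Q) − ¼ ln(1 − 2Q).
1 − 2P − Q = 0.4052, giving −½ ln(0.4052) = 0.451687.
1 − 2Q = 0.6344, giving −¼ ln(0.6344) = 0.113769.
d = 0.451687 + 0.113769 = 0.565456.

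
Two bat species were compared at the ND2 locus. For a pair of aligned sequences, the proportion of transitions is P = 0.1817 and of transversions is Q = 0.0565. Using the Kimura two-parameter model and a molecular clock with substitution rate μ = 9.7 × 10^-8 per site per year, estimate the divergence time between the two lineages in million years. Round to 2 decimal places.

1.56

Under the Kimura two-parameter model, d = −½ ln(1 − 2P − Q) − ¼ ln(1 − 2Q).
1 − 2P − Q = 0.5801, giving −½ ln(0.5801) = 0.272277.
1 − 2Q = 0.887, giving −¼ ln(0.887) = 0.029978.
d = 0.272277 + 0.029978 = 0.302255.
Under a molecular clock d = 2μt, so t = d/(2μ) = 0.302255 / (2 × 9.7 × 10^-8) = 1.56 million years.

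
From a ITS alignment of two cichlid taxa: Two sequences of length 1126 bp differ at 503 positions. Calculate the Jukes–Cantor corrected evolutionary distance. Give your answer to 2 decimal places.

0.68

p = 503/1126 ≈ 0.446714.
d = −(3/4) ln(1 − 4p/3) = −0.75 ln(1 − 0.595619) = −0.75 ln(0.404381)
  = −0.75 × (-0.905398) = 0.679049 substitutions/site.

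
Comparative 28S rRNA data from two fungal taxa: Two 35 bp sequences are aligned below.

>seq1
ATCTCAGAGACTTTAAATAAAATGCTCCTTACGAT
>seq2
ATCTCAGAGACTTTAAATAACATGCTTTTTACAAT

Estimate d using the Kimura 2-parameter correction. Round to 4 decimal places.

Of 35 sites, 3 differences are transitions and 1 are transversions, so P = 3/35 ≈ 0.085714 and Q = 1/35 ≈ 0.028571.
Under the Kimura two-parameter model, d = −½ ln(1 − 2P − Q) − ¼ ln(1 − 2Q).
1 − 2P − Q = 0.800001, giving −½ ln(0.800001) = 0.111571.
1 − 2Q = 0.942858, giving −¼ ln(0.942858) = 0.014710.
d = 0.111571 + 0.014710 = 0.126281.

0.1263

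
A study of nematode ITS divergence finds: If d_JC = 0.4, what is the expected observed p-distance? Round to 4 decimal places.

0.3100

p = (3/4)(1 − e^(−4d/3)) = 0.75 × (1 − e^(-0.533333)) = 0.75 × (1 − 0.586646) = 0.310016.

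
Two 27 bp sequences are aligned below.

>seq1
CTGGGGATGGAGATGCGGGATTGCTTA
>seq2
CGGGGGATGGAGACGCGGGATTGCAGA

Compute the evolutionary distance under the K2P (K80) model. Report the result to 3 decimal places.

Of 27 sites, 1 differences are transitions and 3 are transversions, so P = 1/27 ≈ 0.037037 and Q = 3/27 ≈ 0.111111.
Under the Kimura two-parameter model, d = −½ ln(1 − 2P − Q) − ¼ ln(1 − 2Q).
1 − 2P − Q = 0.814815, giving −½ ln(0.814815) = 0.102397.
1 − 2Q = 0.777778, giving −¼ ln(0.777778) = 0.062829.
d = 0.102397 + 0.062829 = 0.165226.

0.165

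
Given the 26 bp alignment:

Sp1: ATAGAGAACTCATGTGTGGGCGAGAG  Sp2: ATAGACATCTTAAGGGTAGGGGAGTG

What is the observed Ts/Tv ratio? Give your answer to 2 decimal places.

0.33

Transitions are A↔G and C↔T; transversions are all other mismatches.
Transitions: 2. Transversions: 6.
R = 2/6 = 0.333333… ≈ 0.33 (to 2 d.p.).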